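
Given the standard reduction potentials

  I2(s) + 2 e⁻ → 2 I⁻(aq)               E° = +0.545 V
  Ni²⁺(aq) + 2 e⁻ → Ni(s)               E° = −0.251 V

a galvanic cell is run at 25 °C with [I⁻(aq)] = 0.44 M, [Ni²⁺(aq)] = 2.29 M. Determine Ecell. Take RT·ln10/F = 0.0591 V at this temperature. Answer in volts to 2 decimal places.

+0.81 V

Since E°(I₂/I⁻) > E°(Ni²⁺/Ni), I₂/I⁻ serves as the cathode.
The standard potential is +0.545 − (−0.251) = +0.796 V and the balanced reaction transfers n = 2 electrons.
Balancing gives I2(s) + Ni(s) → 2 I⁻(aq) + Ni²⁺(aq); hence Q = [I⁻(aq)]^2·[Ni²⁺(aq)] = 0.443 (log Q = −0.353).
E = E° − (0.0591/n)·log Q = +0.796 − (0.0591/2)(−0.353) = +0.81 V.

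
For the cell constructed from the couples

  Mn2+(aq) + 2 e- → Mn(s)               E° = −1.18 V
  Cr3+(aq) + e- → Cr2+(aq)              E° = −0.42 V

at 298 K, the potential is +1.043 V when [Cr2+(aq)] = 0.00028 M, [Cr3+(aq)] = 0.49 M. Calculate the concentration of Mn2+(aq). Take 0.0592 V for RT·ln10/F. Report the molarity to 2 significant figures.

The Cr³⁺/Cr²⁺ couple has the larger reduction potential, so it is the cathode: E°cell = −0.42 − (−1.18) = +0.76 V and n = 2.
Since E = E° − (0.0592/n)·log Q, log Q = n(E° − E)/0.0592 = −9.561.
The balanced reaction is 2 Cr3+(aq) + Mn(s) → 2 Cr2+(aq) + Mn2+(aq), so Q = ([Cr2+(aq)]^2·[Mn2+(aq)]) / [Cr3+(aq)]^2.
Solving for the unknown gives log [Mn2+(aq)] = −3.075, so [Mn2+(aq)] ≈ 0.00084 M.

0.00084 M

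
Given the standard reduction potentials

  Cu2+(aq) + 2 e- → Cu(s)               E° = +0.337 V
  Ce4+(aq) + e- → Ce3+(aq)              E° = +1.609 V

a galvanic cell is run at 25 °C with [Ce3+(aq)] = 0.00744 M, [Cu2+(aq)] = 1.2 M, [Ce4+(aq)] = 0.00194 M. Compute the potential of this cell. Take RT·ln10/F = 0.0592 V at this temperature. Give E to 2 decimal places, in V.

+1.24 V

Ce⁴⁺/Ce³⁺ is reduced (cathode, E° = +1.609 V) and Cu²⁺/Cu is oxidized (anode).
E°cell = E°cat − E°an = +1.609 − (+0.337) = +1.272 V; n = 2.
The balanced reaction is 2 Ce4+(aq) + Cu(s) → 2 Ce3+(aq) + Cu2+(aq), so Q = ([Ce3+(aq)]^2·[Cu2+(aq)]) / [Ce4+(aq)]^2 = 17.6 and log Q = 1.247.
E = E° − (0.0592/n)·log Q = +1.272 − (0.0592/2)(1.247) = +1.24 V.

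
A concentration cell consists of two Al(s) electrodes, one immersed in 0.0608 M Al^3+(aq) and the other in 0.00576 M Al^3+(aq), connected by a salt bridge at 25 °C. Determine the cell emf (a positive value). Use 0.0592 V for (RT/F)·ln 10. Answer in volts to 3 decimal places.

For a concentration cell E°cell = 0, since both electrodes use the same couple.
The compartment with the higher Al^3+(aq) concentration (0.0608 M) acts as the cathode; ions are reduced there and produced at the dilute (0.00576 M) anode.
With n = 3, Ecell = −(0.0592/3)·log([dilute]/[conc]) = −(0.0592/3)·log(0.00576/0.0608) = +0.020 V.

0.020 V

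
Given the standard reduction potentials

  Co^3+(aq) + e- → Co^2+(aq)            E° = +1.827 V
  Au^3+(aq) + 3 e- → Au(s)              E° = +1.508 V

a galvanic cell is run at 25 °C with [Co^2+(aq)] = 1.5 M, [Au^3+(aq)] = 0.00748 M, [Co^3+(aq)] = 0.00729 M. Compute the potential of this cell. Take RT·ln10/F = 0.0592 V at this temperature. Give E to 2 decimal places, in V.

Co³⁺/Co²⁺ is reduced (cathode, E° = +1.827 V) and Au³⁺/Au is oxidized (anode).
E°cell = E°cat − E°an = +1.827 − (+1.508) = +0.319 V; n = 3.
The balanced reaction is 3 Co^3+(aq) + Au(s) → 3 Co^2+(aq) + Au^3+(aq), so Q = ([Co^2+(aq)]^3·[Au^3+(aq)]) / [Co^3+(aq)]^3 = 6.52×10^4 and log Q = 4.814.
Applying E = E° − (RT ln10/nF)·log Q gives +0.319 − (0.0592/3)(4.814) = +0.22 V.

+0.22 V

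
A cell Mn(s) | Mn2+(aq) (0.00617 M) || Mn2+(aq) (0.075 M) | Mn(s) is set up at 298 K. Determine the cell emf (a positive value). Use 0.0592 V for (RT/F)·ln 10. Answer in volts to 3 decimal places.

0.032 V

For a concentration cell E°cell = 0, since both electrodes use the same couple.
The compartment with the higher Mn2+(aq) concentration (0.075 M) acts as the cathode; ions are reduced there and produced at the dilute (0.00617 M) anode.
With n = 2, Ecell = −(0.0592/2)·log([dilute]/[conc]) = −(0.0592/2)·log(0.00617/0.075) = +0.032 V.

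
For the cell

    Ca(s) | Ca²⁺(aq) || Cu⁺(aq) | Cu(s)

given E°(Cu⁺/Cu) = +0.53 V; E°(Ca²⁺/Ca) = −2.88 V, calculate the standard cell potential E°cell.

+3.41 V

By convention the left-hand electrode in cell notation is the anode (oxidation) and the right-hand electrode is the cathode (reduction).
E°cell = E°(right) − E°(left) = +0.53 − (−2.88) = +3.41 V.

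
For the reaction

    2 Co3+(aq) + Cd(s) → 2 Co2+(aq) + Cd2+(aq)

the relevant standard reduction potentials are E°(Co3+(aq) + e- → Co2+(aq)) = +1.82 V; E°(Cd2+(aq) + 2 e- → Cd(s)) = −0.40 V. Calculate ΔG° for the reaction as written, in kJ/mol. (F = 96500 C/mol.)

In the reaction as written Co3+(aq) is reduced, so the Co³⁺/Co²⁺ couple is the cathode and Cd²⁺/Cd is the anode.
E°cell = +1.82 − (−0.40) = +2.22 V; balancing electrons gives n = 2.
ΔG° = −nFE°cell = −(2)(96500)(+2.22) J/mol = −428 kJ/mol.

−428 kJ/mol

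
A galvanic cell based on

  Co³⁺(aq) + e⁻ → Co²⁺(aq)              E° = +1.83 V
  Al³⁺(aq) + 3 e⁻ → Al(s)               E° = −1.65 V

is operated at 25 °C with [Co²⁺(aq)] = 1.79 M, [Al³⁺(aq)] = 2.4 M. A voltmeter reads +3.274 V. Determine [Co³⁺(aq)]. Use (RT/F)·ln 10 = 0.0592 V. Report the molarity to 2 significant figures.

0.00079 M

The Co³⁺/Co²⁺ couple has the larger reduction potential, so it is the cathode: E°cell = +1.83 − (−1.65) = +3.48 V and n = 3.
Rearranging E = E° − (0.0592/n)·log Q gives log Q = 3(+3.48 − (+3.274))/0.0592 = 10.439.
Balancing electrons gives 3 Co³⁺(aq) + Al(s) → 3 Co²⁺(aq) + Al³⁺(aq); thus Q = ([Co²⁺(aq)]^3·[Al³⁺(aq)]) / [Co³⁺(aq)]^3.
Isolating [Co³⁺(aq)] in Q = 10^{10.439} yields log [Co³⁺(aq)] = −3.100, i.e. 0.00079 M.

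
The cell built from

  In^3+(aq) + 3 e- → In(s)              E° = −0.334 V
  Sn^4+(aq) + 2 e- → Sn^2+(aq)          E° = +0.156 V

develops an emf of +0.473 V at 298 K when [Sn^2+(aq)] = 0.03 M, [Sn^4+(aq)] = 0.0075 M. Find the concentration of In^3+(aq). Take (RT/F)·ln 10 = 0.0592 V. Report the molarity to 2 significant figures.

The Sn⁴⁺/Sn²⁺ couple has the larger reduction potential, so it is the cathode: E°cell = +0.156 − (−0.334) = +0.490 V and n = 6.
Since E = E° − (0.0592/n)·log Q, log Q = n(E° − E)/0.0592 = 1.723.
For 3 Sn^4+(aq) + 2 In(s) → 3 Sn^2+(aq) + 2 In^3+(aq), the reaction quotient is Q = ([Sn^2+(aq)]^3·[In^3+(aq)]^2) / [Sn^4+(aq)]^3.
Solving for the unknown gives log [In^3+(aq)] = −0.042, so [In^3+(aq)] ≈ 0.91 M.

0.91 M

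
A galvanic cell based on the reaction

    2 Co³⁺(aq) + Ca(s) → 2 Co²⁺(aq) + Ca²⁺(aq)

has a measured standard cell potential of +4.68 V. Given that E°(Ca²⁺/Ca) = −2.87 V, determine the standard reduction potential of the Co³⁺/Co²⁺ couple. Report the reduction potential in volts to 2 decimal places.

In the reaction as written the Co³⁺/Co²⁺ couple is reduced (cathode) and Ca²⁺/Ca is oxidized (anode), so E°cell = E°(Co³⁺/Co²⁺) − E°(Ca²⁺/Ca).
E°(Co³⁺/Co²⁺) = E°cell + E°(anode) = +4.68 + (−2.87) = +1.81 V.

+1.81 V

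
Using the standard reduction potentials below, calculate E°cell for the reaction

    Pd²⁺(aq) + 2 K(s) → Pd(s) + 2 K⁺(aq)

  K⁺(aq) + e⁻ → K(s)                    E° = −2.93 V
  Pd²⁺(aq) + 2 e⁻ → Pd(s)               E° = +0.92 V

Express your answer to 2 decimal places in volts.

+3.85 V

Pd²⁺(aq) gains electrons, so the Pd²⁺/Pd couple is the cathode; the K⁺/K couple is the anode.
E°cell = E°(cathode) − E°(anode) = +0.92 − (−2.93) = +3.85 V.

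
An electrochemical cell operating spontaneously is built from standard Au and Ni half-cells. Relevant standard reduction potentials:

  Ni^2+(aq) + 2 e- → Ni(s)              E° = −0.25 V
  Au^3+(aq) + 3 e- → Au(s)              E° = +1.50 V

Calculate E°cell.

Of the two couples in this cell, the one with the more positive reduction potential is reduced at the cathode: here that is Au³⁺/Au (+1.50 V); Ni²⁺/Ni (−0.25 V) is the anode.
E°cell = E°(cathode) − E°(anode) = +1.50 − (−0.25) = +1.75 V.

+1.75 V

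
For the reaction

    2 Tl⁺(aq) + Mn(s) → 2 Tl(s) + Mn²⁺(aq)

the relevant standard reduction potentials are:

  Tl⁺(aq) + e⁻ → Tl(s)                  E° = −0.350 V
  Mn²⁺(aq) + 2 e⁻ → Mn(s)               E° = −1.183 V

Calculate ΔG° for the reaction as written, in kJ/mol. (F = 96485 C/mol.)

−161 kJ/mol

In the reaction as written Tl⁺(aq) is reduced, so the Tl⁺/Tl couple is the cathode and Mn²⁺/Mn is the anode.
E°cell = −0.350 − (−1.183) = +0.833 V; balancing electrons gives n = 2.
ΔG° = −nFE°cell = −(2)(96485)(+0.833) J/mol = −161 kJ/mol.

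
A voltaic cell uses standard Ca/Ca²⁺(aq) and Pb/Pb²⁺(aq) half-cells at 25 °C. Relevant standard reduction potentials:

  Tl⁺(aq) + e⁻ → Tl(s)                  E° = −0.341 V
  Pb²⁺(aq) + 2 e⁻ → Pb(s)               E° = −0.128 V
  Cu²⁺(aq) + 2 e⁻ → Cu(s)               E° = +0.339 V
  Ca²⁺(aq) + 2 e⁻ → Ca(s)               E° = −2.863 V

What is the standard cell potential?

+2.735 V

Of the two couples in this cell, the one with the more positive reduction potential is reduced at the cathode: here that is Pb²⁺/Pb (−0.128 V); Ca²⁺/Ca (−2.863 V) is the anode.
E°cell = E°(cathode) − E°(anode) = −0.128 − (−2.863) = +2.735 V.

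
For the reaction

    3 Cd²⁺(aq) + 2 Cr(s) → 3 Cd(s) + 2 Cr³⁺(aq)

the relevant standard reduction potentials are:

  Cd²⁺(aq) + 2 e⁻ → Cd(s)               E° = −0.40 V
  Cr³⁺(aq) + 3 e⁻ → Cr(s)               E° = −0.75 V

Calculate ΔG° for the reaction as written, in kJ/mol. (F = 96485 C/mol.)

−203 kJ/mol

In the reaction as written Cd²⁺(aq) is reduced, so the Cd²⁺/Cd couple is the cathode and Cr³⁺/Cr is the anode.
E°cell = −0.40 − (−0.75) = +0.35 V; balancing electrons gives n = 6.
ΔG° = −nFE°cell = −(6)(96485)(+0.35) J/mol = −203 kJ/mol.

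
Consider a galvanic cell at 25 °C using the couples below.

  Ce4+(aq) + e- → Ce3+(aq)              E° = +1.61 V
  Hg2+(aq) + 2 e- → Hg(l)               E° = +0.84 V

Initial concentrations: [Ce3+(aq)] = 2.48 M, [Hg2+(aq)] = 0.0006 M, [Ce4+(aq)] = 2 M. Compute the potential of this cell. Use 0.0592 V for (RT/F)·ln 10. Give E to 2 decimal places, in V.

+0.86 V

Ce⁴⁺/Ce³⁺ is reduced (cathode, E° = +1.61 V) and Hg²⁺/Hg is oxidized (anode).
E°cell = E°cat − E°an = +1.61 − (+0.84) = +0.77 V; n = 2.
Balancing gives 2 Ce4+(aq) + Hg(l) → 2 Ce3+(aq) + Hg2+(aq); hence Q = ([Ce3+(aq)]^2·[Hg2+(aq)]) / [Ce4+(aq)]^2 = 0.000923 (log Q = −3.035).
E = E° − (0.0592/n)·log Q = +0.77 − (0.0592/2)(−3.035) = +0.86 V.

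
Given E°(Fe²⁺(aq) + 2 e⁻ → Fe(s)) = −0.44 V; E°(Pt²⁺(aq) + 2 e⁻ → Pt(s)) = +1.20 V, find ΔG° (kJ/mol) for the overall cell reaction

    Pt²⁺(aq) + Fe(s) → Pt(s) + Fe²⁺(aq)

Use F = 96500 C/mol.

In the reaction as written Pt²⁺(aq) is reduced, so the Pt²⁺/Pt couple is the cathode and Fe²⁺/Fe is the anode.
E°cell = +1.20 − (−0.44) = +1.64 V; balancing electrons gives n = 2.
ΔG° = −nFE°cell = −(2)(96500)(+1.64) J/mol = −317 kJ/mol.

−317 kJ/mol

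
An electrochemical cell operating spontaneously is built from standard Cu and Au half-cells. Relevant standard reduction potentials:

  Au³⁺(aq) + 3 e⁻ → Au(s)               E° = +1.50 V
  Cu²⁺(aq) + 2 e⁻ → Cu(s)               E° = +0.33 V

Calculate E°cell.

+1.17 V

Of the two couples in this cell, the one with the more positive reduction potential is reduced at the cathode: here that is Au³⁺/Au (+1.50 V); Cu²⁺/Cu (+0.33 V) is the anode.
E°cell = E°(cathode) − E°(anode) = +1.50 − (+0.33) = +1.17 V.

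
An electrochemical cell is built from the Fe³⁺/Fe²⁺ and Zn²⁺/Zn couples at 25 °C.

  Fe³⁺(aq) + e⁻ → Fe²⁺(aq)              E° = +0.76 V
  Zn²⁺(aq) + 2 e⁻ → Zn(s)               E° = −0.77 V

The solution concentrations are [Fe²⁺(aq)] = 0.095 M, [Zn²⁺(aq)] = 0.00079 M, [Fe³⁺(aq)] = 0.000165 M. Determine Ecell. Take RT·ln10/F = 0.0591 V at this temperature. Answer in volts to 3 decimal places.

The Fe³⁺/Fe²⁺ couple has the more positive E°, so it is the cathode; Zn²⁺/Zn is the anode.
The standard potential is +0.76 − (−0.77) = +1.53 V and the balanced reaction transfers n = 2 electrons.
The balanced reaction is 2 Fe³⁺(aq) + Zn(s) → 2 Fe²⁺(aq) + Zn²⁺(aq), so Q = ([Fe²⁺(aq)]^2·[Zn²⁺(aq)]) / [Fe³⁺(aq)]^2 = 262 and log Q = 2.418.
E = E° − (0.0591/n)·log Q = +1.53 − (0.0591/2)(2.418) = +1.459 V.

+1.459 V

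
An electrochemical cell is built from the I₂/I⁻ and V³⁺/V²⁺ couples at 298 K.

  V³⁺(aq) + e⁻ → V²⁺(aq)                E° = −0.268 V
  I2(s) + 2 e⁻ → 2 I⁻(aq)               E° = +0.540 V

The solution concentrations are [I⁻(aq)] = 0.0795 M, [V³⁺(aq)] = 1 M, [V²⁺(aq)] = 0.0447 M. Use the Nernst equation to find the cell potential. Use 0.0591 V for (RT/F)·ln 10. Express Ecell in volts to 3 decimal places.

Since E°(I₂/I⁻) > E°(V³⁺/V²⁺), I₂/I⁻ serves as the cathode.
E°cell = +0.540 − (−0.268) = +0.808 V, with n = 2 electrons transferred.
Balancing gives I2(s) + 2 V²⁺(aq) → 2 I⁻(aq) + 2 V³⁺(aq); hence Q = ([I⁻(aq)]^2·[V³⁺(aq)]^2) / [V²⁺(aq)]^2 = 3.16 (log Q = 0.500).
E = E° − (0.0591/n)·log Q = +0.808 − (0.0591/2)(0.500) = +0.793 V.

+0.793 V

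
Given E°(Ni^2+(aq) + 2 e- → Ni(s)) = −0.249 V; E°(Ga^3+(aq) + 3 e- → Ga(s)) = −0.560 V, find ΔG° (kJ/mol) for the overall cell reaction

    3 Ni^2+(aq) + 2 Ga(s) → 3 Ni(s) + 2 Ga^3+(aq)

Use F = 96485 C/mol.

−180 kJ/mol

In the reaction as written Ni^2+(aq) is reduced, so the Ni²⁺/Ni couple is the cathode and Ga³⁺/Ga is the anode.
E°cell = −0.249 − (−0.560) = +0.311 V; balancing electrons gives n = 6.
ΔG° = −nFE°cell = −(6)(96485)(+0.311) J/mol = −180 kJ/mol.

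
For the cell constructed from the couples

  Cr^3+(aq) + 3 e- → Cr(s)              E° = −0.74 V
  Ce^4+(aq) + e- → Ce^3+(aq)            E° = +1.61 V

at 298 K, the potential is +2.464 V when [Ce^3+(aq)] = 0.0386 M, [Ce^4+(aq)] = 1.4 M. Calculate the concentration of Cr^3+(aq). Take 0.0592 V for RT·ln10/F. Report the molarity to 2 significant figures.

The Ce⁴⁺/Ce³⁺ couple has the larger reduction potential, so it is the cathode: E°cell = +1.61 − (−0.74) = +2.35 V and n = 3.
Since E = E° − (0.0592/n)·log Q, log Q = n(E° − E)/0.0592 = −5.777.
Balancing electrons gives 3 Ce^4+(aq) + Cr(s) → 3 Ce^3+(aq) + Cr^3+(aq); thus Q = ([Ce^3+(aq)]^3·[Cr^3+(aq)]) / [Ce^4+(aq)]^3.
Substituting the known concentrations and solving, log [Cr^3+(aq)] = −1.098 and [Cr^3+(aq)] = 0.080 M.

0.080 M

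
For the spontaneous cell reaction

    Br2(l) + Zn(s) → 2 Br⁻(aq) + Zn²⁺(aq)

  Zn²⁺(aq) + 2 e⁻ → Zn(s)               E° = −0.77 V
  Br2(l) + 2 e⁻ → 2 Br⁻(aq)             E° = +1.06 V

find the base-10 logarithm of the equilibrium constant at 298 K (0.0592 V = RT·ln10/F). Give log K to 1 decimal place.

log K = 61.8

The Br₂/Br⁻ couple is reduced (cathode); E°cell = +1.06 − (−0.77) = +1.83 V with n = 2.
At equilibrium E = 0, so log K = nE°cell / 0.0592 = (2)(+1.83) / 0.0592 = 61.8.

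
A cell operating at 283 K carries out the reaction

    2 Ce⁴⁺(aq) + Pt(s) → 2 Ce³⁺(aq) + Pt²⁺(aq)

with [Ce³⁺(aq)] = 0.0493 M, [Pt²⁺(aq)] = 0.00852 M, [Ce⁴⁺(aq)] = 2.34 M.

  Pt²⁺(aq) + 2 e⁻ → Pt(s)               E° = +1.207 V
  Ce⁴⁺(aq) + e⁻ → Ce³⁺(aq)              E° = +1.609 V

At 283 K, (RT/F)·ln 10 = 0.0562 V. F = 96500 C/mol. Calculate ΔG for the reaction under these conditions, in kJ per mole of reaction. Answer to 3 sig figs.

−107 kJ/mol

E°cell = +1.609 − (+1.207) = +0.402 V; the balanced reaction transfers n = 2 electrons.
Here Q = ([Ce³⁺(aq)]^2·[Pt²⁺(aq)]) / [Ce⁴⁺(aq)]^2 = 3.78×10^−6 (log Q = −5.422), giving E = +0.402 − (0.0562/2)·(−5.422) = +0.5544 V.
Finally ΔG = −nFE = −(2)(96500 C/mol)(+0.5544 V) = −107 kJ/mol.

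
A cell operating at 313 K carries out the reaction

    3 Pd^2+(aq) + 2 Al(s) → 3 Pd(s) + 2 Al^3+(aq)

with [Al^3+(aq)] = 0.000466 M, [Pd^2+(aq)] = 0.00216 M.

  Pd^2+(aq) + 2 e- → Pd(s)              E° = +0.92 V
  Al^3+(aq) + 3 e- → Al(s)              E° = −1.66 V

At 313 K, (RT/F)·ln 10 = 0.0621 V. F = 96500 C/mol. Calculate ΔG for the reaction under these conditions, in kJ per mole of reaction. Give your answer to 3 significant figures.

E°cell = +0.92 − (−1.66) = +2.58 V; the balanced reaction transfers n = 6 electrons.
Q = [Al^3+(aq)]^2 / [Pd^2+(aq)]^3 = 21.5, so log Q = 1.333 and E = +2.58 − (0.0621/6)(1.333) = +2.5662 V.
Then ΔG = −nFE = −6 × 96500 × +2.5662 J/mol = −1490 kJ/mol.

−1490 kJ/mol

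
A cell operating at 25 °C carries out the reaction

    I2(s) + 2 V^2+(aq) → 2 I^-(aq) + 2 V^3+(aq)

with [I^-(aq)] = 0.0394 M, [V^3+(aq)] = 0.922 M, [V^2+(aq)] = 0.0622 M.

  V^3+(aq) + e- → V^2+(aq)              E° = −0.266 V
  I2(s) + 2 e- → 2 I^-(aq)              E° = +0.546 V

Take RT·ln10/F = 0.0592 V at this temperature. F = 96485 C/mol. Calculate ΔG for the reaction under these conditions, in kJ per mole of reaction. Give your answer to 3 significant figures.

−159 kJ/mol

E°cell = +0.546 − (−0.266) = +0.812 V; the balanced reaction transfers n = 2 electrons.
Here Q = ([I^-(aq)]^2·[V^3+(aq)]^2) / [V^2+(aq)]^2 = 0.341 (log Q = −0.467), giving E = +0.812 − (0.0592/2)·(−0.467) = +0.8258 V.
Finally ΔG = −nFE = −(2)(96485 C/mol)(+0.8258 V) = −159 kJ/mol.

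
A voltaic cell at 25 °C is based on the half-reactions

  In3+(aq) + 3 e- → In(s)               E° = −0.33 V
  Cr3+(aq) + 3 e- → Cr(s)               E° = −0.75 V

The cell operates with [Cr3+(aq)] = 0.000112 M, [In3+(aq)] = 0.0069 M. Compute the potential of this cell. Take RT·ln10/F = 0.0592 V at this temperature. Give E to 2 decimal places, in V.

In³⁺/In is reduced (cathode, E° = −0.33 V) and Cr³⁺/Cr is oxidized (anode).
The standard potential is −0.33 − (−0.75) = +0.42 V and the balanced reaction transfers n = 3 electrons.
The balanced reaction is In3+(aq) + Cr(s) → In(s) + Cr3+(aq), so Q = [Cr3+(aq)] / [In3+(aq)] = 0.0162 and log Q = −1.790.
By the Nernst equation, E = +0.42 − (0.0592/3)·(−1.790) = +0.46 V.

+0.46 V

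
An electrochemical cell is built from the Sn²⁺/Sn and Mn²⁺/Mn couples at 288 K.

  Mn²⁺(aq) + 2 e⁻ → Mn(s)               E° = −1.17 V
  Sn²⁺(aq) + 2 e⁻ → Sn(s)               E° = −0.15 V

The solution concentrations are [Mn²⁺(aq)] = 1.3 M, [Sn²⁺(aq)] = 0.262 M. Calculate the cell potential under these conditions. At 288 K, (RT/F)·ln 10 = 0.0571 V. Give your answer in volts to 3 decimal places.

+1.000 V

Sn²⁺/Sn is reduced (cathode, E° = −0.15 V) and Mn²⁺/Mn is oxidized (anode).
The standard potential is −0.15 − (−1.17) = +1.02 V and the balanced reaction transfers n = 2 electrons.
For the overall reaction Sn²⁺(aq) + Mn(s) → Sn(s) + Mn²⁺(aq), Q = [Mn²⁺(aq)] / [Sn²⁺(aq)] = 4.96, giving log Q = 0.696.
Applying E = E° − (RT ln10/nF)·log Q gives +1.02 − (0.0571/2)(0.696) = +1.000 V.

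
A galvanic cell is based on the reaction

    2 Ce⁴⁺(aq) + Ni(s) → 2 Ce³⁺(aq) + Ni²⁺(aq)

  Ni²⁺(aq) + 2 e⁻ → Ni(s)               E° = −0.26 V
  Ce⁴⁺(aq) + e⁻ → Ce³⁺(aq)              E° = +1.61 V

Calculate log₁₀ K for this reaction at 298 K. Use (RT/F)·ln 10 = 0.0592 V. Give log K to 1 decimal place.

The Ce⁴⁺/Ce³⁺ couple is reduced (cathode); E°cell = +1.61 − (−0.26) = +1.87 V with n = 2.
At equilibrium E = 0, so log K = nE°cell / 0.0592 = (2)(+1.87) / 0.0592 = 63.2.

log K = 63.2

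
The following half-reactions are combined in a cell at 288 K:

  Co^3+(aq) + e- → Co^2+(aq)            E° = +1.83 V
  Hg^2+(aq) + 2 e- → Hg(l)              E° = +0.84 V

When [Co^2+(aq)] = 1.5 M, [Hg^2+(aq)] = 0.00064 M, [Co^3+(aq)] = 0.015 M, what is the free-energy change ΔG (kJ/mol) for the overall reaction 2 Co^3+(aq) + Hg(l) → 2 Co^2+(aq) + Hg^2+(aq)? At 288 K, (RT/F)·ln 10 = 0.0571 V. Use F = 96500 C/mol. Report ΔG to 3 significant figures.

With Co³⁺/Co²⁺ reduced at the cathode, E°cell = +1.83 − (+0.84) = +0.99 V and n = 2.
Here Q = ([Co^2+(aq)]^2·[Hg^2+(aq)]) / [Co^3+(aq)]^2 = 6.4 (log Q = 0.806), giving E = +0.99 − (0.0571/2)·(0.806) = +0.9670 V.
ΔG = −nFE = −(2)(96500)(+0.9670) J/mol = −187 kJ/mol.

−187 kJ/mol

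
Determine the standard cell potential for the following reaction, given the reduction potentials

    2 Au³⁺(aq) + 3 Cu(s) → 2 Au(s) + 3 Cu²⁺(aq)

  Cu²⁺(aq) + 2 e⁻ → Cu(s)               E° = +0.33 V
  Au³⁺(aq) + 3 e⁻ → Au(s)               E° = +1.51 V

In the reaction as written, Au³⁺(aq) is reduced (cathode) and Cu²⁺(aq) is produced by oxidation at the anode.
E°cell = E°(cathode) − E°(anode) = +1.51 − (+0.33) = +1.18 V.
The positive value indicates the reaction is spontaneous as written.

+1.18 V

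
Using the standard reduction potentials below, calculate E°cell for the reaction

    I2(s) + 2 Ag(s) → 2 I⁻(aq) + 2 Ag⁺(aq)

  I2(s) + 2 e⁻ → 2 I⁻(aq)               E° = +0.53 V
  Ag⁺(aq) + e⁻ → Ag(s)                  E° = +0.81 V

−0.28 V

In the reaction as written, I2(s) is reduced (cathode) and Ag⁺(aq) is produced by oxidation at the anode.
E°cell = E°(cathode) − E°(anode) = +0.53 − (+0.81) = −0.28 V.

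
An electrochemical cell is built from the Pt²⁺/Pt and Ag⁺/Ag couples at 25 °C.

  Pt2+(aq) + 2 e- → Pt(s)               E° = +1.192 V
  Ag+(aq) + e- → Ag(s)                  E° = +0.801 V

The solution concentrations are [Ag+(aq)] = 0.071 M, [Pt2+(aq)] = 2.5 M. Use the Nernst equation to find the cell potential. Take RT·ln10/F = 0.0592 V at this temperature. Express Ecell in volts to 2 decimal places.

+0.47 V

Pt²⁺/Pt is reduced (cathode, E° = +1.192 V) and Ag⁺/Ag is oxidized (anode).
E°cell = +1.192 − (+0.801) = +0.391 V, with n = 2 electrons transferred.
For the overall reaction Pt2+(aq) + 2 Ag(s) → Pt(s) + 2 Ag+(aq), Q = [Ag+(aq)]^2 / [Pt2+(aq)] = 0.00202, giving log Q = −2.695.
E = E° − (0.0592/n)·log Q = +0.391 − (0.0592/2)(−2.695) = +0.47 V.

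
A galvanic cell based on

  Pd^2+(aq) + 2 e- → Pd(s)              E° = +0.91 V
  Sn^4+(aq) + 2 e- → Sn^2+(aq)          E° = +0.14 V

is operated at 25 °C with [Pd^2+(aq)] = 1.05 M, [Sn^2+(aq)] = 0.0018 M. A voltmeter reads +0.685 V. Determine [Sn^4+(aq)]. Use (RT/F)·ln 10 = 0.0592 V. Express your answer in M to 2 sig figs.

1.4 M

The Pd²⁺/Pd couple has the larger reduction potential, so it is the cathode: E°cell = +0.91 − (+0.14) = +0.77 V and n = 2.
Since E = E° − (0.0592/n)·log Q, log Q = n(E° − E)/0.0592 = 2.872.
For Pd^2+(aq) + Sn^2+(aq) → Pd(s) + Sn^4+(aq), the reaction quotient is Q = [Sn^4+(aq)] / ([Pd^2+(aq)]·[Sn^2+(aq)]).
Substituting the known concentrations and solving, log [Sn^4+(aq)] = 0.148 and [Sn^4+(aq)] = 1.4 M.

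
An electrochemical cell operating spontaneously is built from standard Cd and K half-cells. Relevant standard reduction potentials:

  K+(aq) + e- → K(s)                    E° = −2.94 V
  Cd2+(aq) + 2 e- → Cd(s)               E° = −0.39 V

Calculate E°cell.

+2.55 V

The Cd²⁺/Cd couple has the higher E°, so Cd ion is reduced (cathode) and K is oxidized (anode).
E°cell = E°(cathode) − E°(anode) = −0.39 − (−2.94) = +2.55 V.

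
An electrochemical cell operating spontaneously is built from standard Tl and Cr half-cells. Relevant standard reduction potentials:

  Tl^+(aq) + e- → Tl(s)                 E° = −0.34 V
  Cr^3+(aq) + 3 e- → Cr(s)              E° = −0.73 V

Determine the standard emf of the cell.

+0.39 V

The Tl⁺/Tl couple has the higher E°, so Tl ion is reduced (cathode) and Cr is oxidized (anode).
E°cell = E°(cathode) − E°(anode) = −0.34 − (−0.73) = +0.39 V.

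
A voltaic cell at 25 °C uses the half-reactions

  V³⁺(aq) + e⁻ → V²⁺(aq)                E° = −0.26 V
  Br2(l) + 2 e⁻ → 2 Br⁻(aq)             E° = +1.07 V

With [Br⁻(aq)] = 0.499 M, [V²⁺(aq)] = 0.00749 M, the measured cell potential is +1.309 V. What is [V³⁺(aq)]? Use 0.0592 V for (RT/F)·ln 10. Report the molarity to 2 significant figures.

Br₂/Br⁻ is the cathode (higher E°); E°cell = +1.07 − (−0.26) = +1.33 V with n = 2.
Since E = E° − (0.0592/n)·log Q, log Q = n(E° − E)/0.0592 = 0.709.
For Br2(l) + 2 V²⁺(aq) → 2 Br⁻(aq) + 2 V³⁺(aq), the reaction quotient is Q = ([Br⁻(aq)]^2·[V³⁺(aq)]^2) / [V²⁺(aq)]^2.
Substituting the known concentrations and solving, log [V³⁺(aq)] = −1.469 and [V³⁺(aq)] = 0.034 M.

0.034 M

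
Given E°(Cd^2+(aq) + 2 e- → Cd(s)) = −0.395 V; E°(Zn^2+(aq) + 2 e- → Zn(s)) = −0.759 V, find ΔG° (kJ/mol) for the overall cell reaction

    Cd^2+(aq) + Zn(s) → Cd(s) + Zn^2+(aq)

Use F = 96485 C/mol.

In the reaction as written Cd^2+(aq) is reduced, so the Cd²⁺/Cd couple is the cathode and Zn²⁺/Zn is the anode.
E°cell = −0.395 − (−0.759) = +0.364 V; balancing electrons gives n = 2.
ΔG° = −nFE°cell = −(2)(96485)(+0.364) J/mol = −70.2 kJ/mol.

−70.2 kJ/mol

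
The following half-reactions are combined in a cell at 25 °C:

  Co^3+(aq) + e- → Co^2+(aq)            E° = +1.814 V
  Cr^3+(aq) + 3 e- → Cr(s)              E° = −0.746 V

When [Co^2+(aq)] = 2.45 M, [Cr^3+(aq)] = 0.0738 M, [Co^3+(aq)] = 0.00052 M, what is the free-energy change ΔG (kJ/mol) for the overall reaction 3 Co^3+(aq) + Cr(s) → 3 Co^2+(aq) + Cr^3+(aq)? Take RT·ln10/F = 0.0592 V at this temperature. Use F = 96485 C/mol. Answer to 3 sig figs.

With Co³⁺/Co²⁺ reduced at the cathode, E°cell = +1.814 − (−0.746) = +2.560 V and n = 3.
Here Q = ([Co^2+(aq)]^3·[Cr^3+(aq)]) / [Co^3+(aq)]^3 = 7.72×10^9 (log Q = 9.888), giving E = +2.560 − (0.0592/3)·(9.888) = +2.3649 V.
ΔG = −nFE = −(3)(96485)(+2.3649) J/mol = −685 kJ/mol.

−685 kJ/mol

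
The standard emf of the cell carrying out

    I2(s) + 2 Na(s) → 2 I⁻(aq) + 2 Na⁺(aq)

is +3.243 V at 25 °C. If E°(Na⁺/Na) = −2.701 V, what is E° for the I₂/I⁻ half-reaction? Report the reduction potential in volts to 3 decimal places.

In the reaction as written the I₂/I⁻ couple is reduced (cathode) and Na⁺/Na is oxidized (anode), so E°cell = E°(I₂/I⁻) − E°(Na⁺/Na).
E°(I₂/I⁻) = E°cell + E°(anode) = +3.243 + (−2.701) = +0.542 V.

+0.542 V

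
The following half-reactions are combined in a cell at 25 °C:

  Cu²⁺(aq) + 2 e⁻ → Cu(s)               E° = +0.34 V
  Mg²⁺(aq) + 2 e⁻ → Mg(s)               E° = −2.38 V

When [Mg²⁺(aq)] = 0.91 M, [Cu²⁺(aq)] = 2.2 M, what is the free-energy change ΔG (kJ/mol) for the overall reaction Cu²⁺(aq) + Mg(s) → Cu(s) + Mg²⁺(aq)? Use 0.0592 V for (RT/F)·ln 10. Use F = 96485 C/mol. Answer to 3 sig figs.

−527 kJ/mol

E°cell = +0.34 − (−2.38) = +2.72 V; the balanced reaction transfers n = 2 electrons.
The reaction quotient is [Mg²⁺(aq)] / [Cu²⁺(aq)] = 0.414; by Nernst, E = +2.72 − (0.0592/2)(−0.383) = +2.7313 V.
ΔG = −nFE = −(2)(96485)(+2.7313) J/mol = −527 kJ/mol.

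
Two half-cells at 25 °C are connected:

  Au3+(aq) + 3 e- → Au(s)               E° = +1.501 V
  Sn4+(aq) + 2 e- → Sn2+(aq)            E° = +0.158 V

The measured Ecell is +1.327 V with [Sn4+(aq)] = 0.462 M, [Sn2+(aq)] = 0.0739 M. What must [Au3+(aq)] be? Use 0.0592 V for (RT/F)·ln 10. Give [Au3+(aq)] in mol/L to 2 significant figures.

2.4 M

Au³⁺/Au is the cathode (higher E°); E°cell = +1.501 − (+0.158) = +1.343 V with n = 6.
Since E = E° − (0.0592/n)·log Q, log Q = n(E° − E)/0.0592 = 1.622.
For 2 Au3+(aq) + 3 Sn2+(aq) → 2 Au(s) + 3 Sn4+(aq), the reaction quotient is Q = [Sn4+(aq)]^3 / ([Au3+(aq)]^2·[Sn2+(aq)]^3).
Isolating [Au3+(aq)] in Q = 10^{1.622} yields log [Au3+(aq)] = 0.383, i.e. 2.4 M.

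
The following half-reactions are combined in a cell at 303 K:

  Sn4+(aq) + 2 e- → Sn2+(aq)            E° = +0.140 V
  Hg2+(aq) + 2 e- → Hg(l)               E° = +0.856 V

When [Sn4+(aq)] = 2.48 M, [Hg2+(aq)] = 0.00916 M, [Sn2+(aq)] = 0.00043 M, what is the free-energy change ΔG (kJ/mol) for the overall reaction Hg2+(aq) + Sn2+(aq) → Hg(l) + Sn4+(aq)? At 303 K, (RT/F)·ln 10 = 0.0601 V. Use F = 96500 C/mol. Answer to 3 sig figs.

−105 kJ/mol

E°cell = +0.856 − (+0.140) = +0.716 V; the balanced reaction transfers n = 2 electrons.
The reaction quotient is [Sn4+(aq)] / ([Hg2+(aq)]·[Sn2+(aq)]) = 6.3×10^5; by Nernst, E = +0.716 − (0.0601/2)(5.799) = +0.5417 V.
Finally ΔG = −nFE = −(2)(96500 C/mol)(+0.5417 V) = −105 kJ/mol.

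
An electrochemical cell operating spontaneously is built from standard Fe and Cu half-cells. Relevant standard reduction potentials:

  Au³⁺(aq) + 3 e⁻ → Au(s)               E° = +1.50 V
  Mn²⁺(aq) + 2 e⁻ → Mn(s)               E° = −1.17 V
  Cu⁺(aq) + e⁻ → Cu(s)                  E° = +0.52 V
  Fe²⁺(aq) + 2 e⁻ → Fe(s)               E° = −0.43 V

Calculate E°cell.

+0.95 V

Of the two couples in this cell, the one with the more positive reduction potential is reduced at the cathode: here that is Cu⁺/Cu (+0.52 V); Fe²⁺/Fe (−0.43 V) is the anode.
E°cell = E°(cathode) − E°(anode) = +0.52 − (−0.43) = +0.95 V.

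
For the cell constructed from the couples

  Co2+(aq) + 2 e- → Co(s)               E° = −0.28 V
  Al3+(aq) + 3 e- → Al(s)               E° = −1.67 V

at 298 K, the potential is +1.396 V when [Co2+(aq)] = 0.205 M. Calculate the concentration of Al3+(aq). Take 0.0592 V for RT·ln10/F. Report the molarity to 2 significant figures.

With Co²⁺/Co at the cathode and Al³⁺/Al at the anode, E°cell = −0.28 − (−1.67) = +1.39 V (n = 6).
From the Nernst equation, log Q = n(E° − E)/0.0592 = 6·(+1.39 − (+1.396))/0.0592 = −0.608.
Balancing electrons gives 3 Co2+(aq) + 2 Al(s) → 3 Co(s) + 2 Al3+(aq); thus Q = [Al3+(aq)]^2 / [Co2+(aq)]^3.
Isolating [Al3+(aq)] in Q = 10^{−0.608} yields log [Al3+(aq)] = −1.336, i.e. 0.046 M.

0.046 M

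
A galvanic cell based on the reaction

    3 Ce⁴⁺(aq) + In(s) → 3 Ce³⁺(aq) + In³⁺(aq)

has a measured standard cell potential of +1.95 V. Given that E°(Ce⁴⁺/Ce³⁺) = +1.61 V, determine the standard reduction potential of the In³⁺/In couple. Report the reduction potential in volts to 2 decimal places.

−0.34 V

In the reaction as written the Ce⁴⁺/Ce³⁺ couple is reduced (cathode) and In³⁺/In is oxidized (anode), so E°cell = E°(Ce⁴⁺/Ce³⁺) − E°(In³⁺/In).
E°(In³⁺/In) = E°(cathode) − E°cell = +1.61 − (+1.95) = −0.34 V.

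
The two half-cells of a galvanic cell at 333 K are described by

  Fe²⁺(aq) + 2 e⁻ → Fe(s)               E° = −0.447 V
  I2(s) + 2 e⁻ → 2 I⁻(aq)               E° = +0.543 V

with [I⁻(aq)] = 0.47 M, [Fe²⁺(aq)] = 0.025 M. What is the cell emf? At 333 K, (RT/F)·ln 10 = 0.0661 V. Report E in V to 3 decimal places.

+1.065 V

Since E°(I₂/I⁻) > E°(Fe²⁺/Fe), I₂/I⁻ serves as the cathode.
The standard potential is +0.543 − (−0.447) = +0.990 V and the balanced reaction transfers n = 2 electrons.
The balanced reaction is I2(s) + Fe(s) → 2 I⁻(aq) + Fe²⁺(aq), so Q = [I⁻(aq)]^2·[Fe²⁺(aq)] = 0.00552 and log Q = −2.258.
E = E° − (0.0661/n)·log Q = +0.990 − (0.0661/2)(−2.258) = +1.065 V.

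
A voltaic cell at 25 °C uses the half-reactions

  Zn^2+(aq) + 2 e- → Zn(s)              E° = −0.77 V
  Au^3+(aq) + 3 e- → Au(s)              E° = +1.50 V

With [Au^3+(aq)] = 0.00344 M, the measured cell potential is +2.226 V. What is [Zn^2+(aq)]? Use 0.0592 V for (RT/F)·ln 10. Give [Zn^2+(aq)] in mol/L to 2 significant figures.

0.70 M

The Au³⁺/Au couple has the larger reduction potential, so it is the cathode: E°cell = +1.50 − (−0.77) = +2.27 V and n = 6.
From the Nernst equation, log Q = n(E° − E)/0.0592 = 6·(+2.27 − (+2.226))/0.0592 = 4.459.
For 2 Au^3+(aq) + 3 Zn(s) → 2 Au(s) + 3 Zn^2+(aq), the reaction quotient is Q = [Zn^2+(aq)]^3 / [Au^3+(aq)]^2.
Solving for the unknown gives log [Zn^2+(aq)] = −0.156, so [Zn^2+(aq)] ≈ 0.70 M.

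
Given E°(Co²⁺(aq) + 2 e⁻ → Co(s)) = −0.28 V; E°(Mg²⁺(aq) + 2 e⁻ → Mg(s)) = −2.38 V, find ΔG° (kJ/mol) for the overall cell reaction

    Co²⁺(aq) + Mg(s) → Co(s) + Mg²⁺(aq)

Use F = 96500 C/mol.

In the reaction as written Co²⁺(aq) is reduced, so the Co²⁺/Co couple is the cathode and Mg²⁺/Mg is the anode.
E°cell = −0.28 − (−2.38) = +2.10 V; balancing electrons gives n = 2.
ΔG° = −nFE°cell = −(2)(96500)(+2.10) J/mol = −405 kJ/mol.

−405 kJ/mol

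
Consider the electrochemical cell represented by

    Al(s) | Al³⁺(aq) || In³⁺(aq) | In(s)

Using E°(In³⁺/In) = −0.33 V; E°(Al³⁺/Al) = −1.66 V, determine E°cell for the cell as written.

+1.33 V

By convention the left-hand electrode in cell notation is the anode (oxidation) and the right-hand electrode is the cathode (reduction).
E°cell = E°(right) − E°(left) = −0.33 − (−1.66) = +1.33 V.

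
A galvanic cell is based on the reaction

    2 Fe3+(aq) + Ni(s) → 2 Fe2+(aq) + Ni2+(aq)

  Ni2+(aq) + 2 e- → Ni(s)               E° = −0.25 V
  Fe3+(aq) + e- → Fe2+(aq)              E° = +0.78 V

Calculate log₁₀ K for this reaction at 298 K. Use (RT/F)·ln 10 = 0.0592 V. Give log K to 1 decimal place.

log K = 34.8

The Fe³⁺/Fe²⁺ couple is reduced (cathode); E°cell = +0.78 − (−0.25) = +1.03 V with n = 2.
At equilibrium E = 0, so log K = nE°cell / 0.0592 = (2)(+1.03) / 0.0592 = 34.8.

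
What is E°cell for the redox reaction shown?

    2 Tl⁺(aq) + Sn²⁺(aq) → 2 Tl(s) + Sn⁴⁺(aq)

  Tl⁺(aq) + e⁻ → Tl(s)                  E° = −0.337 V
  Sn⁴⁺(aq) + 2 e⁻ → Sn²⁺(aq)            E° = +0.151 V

−0.488 V

In the reaction as written, Tl⁺(aq) is reduced (cathode) and Sn⁴⁺(aq) is produced by oxidation at the anode.
E°cell = E°(cathode) − E°(anode) = −0.337 − (+0.151) = −0.488 V.
The negative E°cell means the reaction is non-spontaneous in the direction written.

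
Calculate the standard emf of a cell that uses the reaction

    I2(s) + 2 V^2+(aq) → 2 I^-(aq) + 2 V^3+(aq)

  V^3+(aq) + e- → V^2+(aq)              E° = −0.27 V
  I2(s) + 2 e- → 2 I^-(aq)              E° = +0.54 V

In the reaction as written, I2(s) is reduced (cathode) and V^3+(aq) is produced by oxidation at the anode.
E°cell = E°(cathode) − E°(anode) = +0.54 − (−0.27) = +0.81 V.
The positive value indicates the reaction is spontaneous as written.

+0.81 V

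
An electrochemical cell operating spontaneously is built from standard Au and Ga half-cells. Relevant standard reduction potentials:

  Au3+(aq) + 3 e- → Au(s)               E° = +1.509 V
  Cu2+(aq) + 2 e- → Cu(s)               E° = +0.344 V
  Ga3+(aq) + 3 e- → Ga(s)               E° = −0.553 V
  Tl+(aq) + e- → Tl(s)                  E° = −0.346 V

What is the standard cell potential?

+2.062 V

The Au³⁺/Au couple has the higher E°, so Au ion is reduced (cathode) and Ga is oxidized (anode).
E°cell = E°(cathode) − E°(anode) = +1.509 − (−0.553) = +2.062 V.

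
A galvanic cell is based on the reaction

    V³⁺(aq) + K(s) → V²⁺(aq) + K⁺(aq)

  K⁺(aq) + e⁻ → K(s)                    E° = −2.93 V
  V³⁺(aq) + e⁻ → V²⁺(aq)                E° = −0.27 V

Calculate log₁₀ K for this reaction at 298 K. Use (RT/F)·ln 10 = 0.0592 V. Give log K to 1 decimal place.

The V³⁺/V²⁺ couple is reduced (cathode); E°cell = −0.27 − (−2.93) = +2.66 V with n = 1.
At equilibrium E = 0, so log K = nE°cell / 0.0592 = (1)(+2.66) / 0.0592 = 44.9.

log K = 44.9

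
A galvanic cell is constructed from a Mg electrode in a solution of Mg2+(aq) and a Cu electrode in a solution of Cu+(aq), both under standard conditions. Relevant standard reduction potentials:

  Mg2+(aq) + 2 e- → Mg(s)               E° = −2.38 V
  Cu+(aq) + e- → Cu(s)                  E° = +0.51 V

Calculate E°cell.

+2.89 V

The Cu⁺/Cu couple has the higher E°, so Cu ion is reduced (cathode) and Mg is oxidized (anode).
E°cell = E°(cathode) − E°(anode) = +0.51 − (−2.38) = +2.89 V.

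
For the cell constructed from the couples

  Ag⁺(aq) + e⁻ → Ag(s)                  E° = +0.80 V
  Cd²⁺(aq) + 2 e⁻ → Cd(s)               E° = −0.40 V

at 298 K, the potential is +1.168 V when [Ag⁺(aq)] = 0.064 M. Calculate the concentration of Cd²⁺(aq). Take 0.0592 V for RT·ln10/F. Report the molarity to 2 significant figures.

0.049 M

The Ag⁺/Ag couple has the larger reduction potential, so it is the cathode: E°cell = +0.80 − (−0.40) = +1.20 V and n = 2.
Since E = E° − (0.0592/n)·log Q, log Q = n(E° − E)/0.0592 = 1.081.
For 2 Ag⁺(aq) + Cd(s) → 2 Ag(s) + Cd²⁺(aq), the reaction quotient is Q = [Cd²⁺(aq)] / [Ag⁺(aq)]^2.
Isolating [Cd²⁺(aq)] in Q = 10^{1.081} yields log [Cd²⁺(aq)] = −1.307, i.e. 0.049 M.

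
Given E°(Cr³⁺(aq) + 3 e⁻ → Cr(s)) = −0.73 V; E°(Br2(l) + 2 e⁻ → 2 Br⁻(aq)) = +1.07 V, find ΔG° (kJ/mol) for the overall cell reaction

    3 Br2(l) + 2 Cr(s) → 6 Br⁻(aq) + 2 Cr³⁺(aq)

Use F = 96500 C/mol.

−1042 kJ/mol

In the reaction as written Br2(l) is reduced, so the Br₂/Br⁻ couple is the cathode and Cr³⁺/Cr is the anode.
E°cell = +1.07 − (−0.73) = +1.80 V; balancing electrons gives n = 6.
ΔG° = −nFE°cell = −(6)(96500)(+1.80) J/mol = −1042 kJ/mol.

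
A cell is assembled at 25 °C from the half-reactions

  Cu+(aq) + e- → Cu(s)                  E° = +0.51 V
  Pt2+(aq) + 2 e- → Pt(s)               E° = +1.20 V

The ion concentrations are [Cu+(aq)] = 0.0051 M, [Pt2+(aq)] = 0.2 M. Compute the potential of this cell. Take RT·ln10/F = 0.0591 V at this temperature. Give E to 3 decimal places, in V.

+0.805 V

Since E°(Pt²⁺/Pt) > E°(Cu⁺/Cu), Pt²⁺/Pt serves as the cathode.
E°cell = +1.20 − (+0.51) = +0.69 V, with n = 2 electrons transferred.
The balanced reaction is Pt2+(aq) + 2 Cu(s) → Pt(s) + 2 Cu+(aq), so Q = [Cu+(aq)]^2 / [Pt2+(aq)] = 0.00013 and log Q = −3.886.
Applying E = E° − (RT ln10/nF)·log Q gives +0.69 − (0.0591/2)(−3.886) = +0.805 V.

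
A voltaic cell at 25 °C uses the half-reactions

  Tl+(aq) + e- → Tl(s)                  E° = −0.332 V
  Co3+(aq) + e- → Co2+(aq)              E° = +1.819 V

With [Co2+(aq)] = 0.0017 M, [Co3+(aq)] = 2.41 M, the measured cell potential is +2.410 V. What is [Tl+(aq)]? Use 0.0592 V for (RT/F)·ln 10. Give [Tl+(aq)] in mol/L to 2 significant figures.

With Co³⁺/Co²⁺ at the cathode and Tl⁺/Tl at the anode, E°cell = +1.819 − (−0.332) = +2.151 V (n = 1).
Rearranging E = E° − (0.0592/n)·log Q gives log Q = 1(+2.151 − (+2.410))/0.0592 = −4.375.
The balanced reaction is Co3+(aq) + Tl(s) → Co2+(aq) + Tl+(aq), so Q = ([Co2+(aq)]·[Tl+(aq)]) / [Co3+(aq)].
Isolating [Tl+(aq)] in Q = 10^{−4.375} yields log [Tl+(aq)] = −1.223, i.e. 0.060 M.

0.060 M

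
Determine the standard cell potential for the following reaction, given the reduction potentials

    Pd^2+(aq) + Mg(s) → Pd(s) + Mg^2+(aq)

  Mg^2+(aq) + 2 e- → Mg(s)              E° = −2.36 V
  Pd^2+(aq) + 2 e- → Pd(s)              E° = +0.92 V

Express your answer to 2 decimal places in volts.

+3.28 V

Pd^2+(aq) gains electrons, so the Pd²⁺/Pd couple is the cathode; the Mg²⁺/Mg couple is the anode.
E°cell = E°(cathode) − E°(anode) = +0.92 − (−2.36) = +3.28 V.
The positive value indicates the reaction is spontaneous as written.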